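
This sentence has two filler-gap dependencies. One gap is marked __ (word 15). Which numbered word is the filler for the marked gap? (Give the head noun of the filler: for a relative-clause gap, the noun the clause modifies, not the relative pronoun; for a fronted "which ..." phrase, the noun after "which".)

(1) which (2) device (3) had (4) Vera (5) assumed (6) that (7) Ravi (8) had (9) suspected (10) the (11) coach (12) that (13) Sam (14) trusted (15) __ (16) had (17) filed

11

The marked gap is inside the relative clause, the direct object of "trusted".
Its filler is the head noun "coach" (via "that"), at word 11.
(The other dependency links word 2 to a gap after word 17.)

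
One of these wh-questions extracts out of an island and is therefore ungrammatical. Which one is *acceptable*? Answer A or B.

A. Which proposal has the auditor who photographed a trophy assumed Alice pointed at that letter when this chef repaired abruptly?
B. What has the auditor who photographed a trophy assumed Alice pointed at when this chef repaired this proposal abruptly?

B

In A, the wh-phrase is extracted from inside an adjunct island (introduced by "when"), which blocks movement.
In B, the extraction path crosses only that-complement boundaries, which are transparent.
So B is grammatical.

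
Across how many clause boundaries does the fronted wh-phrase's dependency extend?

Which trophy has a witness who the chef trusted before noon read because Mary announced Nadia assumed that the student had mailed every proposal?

0

"which trophy" originates inside the matrix clause — no clause boundary is crossed.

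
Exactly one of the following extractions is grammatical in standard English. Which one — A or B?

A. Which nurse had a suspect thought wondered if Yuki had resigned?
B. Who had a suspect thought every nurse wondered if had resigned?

A

In B, the wh-phrase is extracted from inside a wh-island (introduced by "if"), which blocks movement.
In A, the extraction path crosses only that-complement boundaries, which are transparent.
So A is grammatical.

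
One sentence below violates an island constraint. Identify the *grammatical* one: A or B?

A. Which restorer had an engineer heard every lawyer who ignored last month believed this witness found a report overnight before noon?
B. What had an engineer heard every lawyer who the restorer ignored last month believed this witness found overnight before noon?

B

In A, the wh-phrase is extracted from inside a complex-NP island (relative clause) (introduced by "who"), which blocks movement.
In B, the extraction path crosses only that-complement boundaries, which are transparent.
So B is grammatical.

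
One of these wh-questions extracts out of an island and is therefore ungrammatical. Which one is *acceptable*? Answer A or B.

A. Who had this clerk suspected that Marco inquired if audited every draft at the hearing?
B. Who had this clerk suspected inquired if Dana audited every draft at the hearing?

In A, the wh-phrase is extracted from inside a wh-island (introduced by "if"), which blocks movement.
In B, the extraction path crosses only that-complement boundaries, which are transparent.
So B is grammatical.

B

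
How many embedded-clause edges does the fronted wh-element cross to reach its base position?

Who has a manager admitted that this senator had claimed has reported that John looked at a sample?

"who" is extracted from the subject of "reported".
Boundaries crossed, outermost first: [that], [Ø] — 2 in total.

2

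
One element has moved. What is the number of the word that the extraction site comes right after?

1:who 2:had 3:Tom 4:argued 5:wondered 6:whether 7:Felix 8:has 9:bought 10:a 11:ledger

The displaced element is "who" (word 1).
It is linked across 1 clause boundary (Ø).
It functions as the subject of "wondered", so the gap sits immediately after word 4 ("argued").
Base order: Tom had argued who wondered whether Felix has bought a ledger.

4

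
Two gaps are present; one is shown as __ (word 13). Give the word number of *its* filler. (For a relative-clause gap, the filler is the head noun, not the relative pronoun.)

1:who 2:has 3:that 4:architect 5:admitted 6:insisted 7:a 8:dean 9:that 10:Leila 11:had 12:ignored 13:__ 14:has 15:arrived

8

The marked gap is inside the relative clause, the direct object of "ignored".
Its filler is the head noun "dean" (via "that"), at word 8.
(The other dependency links word 1 to a gap after word 5.)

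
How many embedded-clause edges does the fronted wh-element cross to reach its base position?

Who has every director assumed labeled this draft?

1

"who" is extracted from the subject of "labeled".
Boundaries crossed, outermost first: [Ø] — 1 in total.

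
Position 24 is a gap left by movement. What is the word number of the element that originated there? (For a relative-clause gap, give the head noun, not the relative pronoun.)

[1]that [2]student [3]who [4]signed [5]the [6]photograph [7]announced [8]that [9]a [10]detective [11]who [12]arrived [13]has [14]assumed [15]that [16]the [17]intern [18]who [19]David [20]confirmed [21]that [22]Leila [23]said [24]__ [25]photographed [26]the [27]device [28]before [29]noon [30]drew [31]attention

The gap at 24 is the subject of "photographed", inside a relative clause.
The relative pronoun is "who" (word 18); it is bound by the head noun immediately before it.
Its filler is the head noun "intern", at word 17.

17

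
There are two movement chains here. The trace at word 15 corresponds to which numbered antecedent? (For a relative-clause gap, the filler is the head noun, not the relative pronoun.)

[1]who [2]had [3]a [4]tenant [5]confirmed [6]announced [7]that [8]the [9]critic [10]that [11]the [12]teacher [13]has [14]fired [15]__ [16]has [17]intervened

The marked gap is inside the relative clause, the direct object of "fired".
Its filler is the head noun "critic" (via "that"), at word 9.
(The other dependency links word 1 to a gap after word 5.)

9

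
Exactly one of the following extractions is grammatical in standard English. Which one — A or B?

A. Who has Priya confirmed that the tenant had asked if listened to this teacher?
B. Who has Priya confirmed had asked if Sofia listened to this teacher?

In A, the wh-phrase is extracted from inside a wh-island (introduced by "if"), which blocks movement.
In B, the extraction path crosses only that-complement boundaries, which are transparent.
So B is grammatical.

B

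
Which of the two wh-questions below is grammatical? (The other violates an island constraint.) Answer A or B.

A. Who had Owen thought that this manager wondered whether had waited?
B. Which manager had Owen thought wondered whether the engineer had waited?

In A, the wh-phrase is extracted from inside a wh-island (introduced by "whether"), which blocks movement.
In B, the extraction path crosses only that-complement boundaries, which are transparent.
So B is grammatical.

B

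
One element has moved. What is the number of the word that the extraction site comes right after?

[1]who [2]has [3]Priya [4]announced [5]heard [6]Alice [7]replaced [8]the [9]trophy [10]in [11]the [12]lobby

4

The displaced element is "who" (word 1).
It is linked across 1 clause boundary (Ø).
It functions as the subject of "heard", so the gap sits immediately after word 4 ("announced").
Base order: Priya has announced that who heard Alice replaced the trophy in the lobby.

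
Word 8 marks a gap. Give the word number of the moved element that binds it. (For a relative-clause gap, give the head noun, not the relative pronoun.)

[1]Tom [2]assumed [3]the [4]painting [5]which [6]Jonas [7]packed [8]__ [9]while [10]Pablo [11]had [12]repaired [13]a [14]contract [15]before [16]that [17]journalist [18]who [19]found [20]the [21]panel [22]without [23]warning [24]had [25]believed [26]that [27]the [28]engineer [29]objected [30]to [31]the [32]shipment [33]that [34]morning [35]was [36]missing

4

The gap at 8 is the object of "packed", inside a relative clause.
The relative pronoun is "which" (word 5); it is bound by the head noun immediately before it.
Its filler is the head noun "painting", at word 4.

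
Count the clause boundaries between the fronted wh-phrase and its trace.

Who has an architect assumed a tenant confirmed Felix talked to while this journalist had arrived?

2

"who" is extracted from the PP object of "talked".
Boundaries crossed, outermost first: [Ø], [Ø] — 2 in total.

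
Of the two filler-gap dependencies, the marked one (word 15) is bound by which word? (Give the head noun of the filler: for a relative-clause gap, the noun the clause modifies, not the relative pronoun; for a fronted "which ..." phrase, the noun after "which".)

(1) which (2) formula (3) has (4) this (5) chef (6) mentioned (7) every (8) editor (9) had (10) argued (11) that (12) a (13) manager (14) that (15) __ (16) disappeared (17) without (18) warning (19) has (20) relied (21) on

13

The marked gap is inside the relative clause, the subject of "disappeared".
Its filler is the head noun "manager" (via "that"), at word 13.
(The other dependency links word 2 to a gap after word 21.)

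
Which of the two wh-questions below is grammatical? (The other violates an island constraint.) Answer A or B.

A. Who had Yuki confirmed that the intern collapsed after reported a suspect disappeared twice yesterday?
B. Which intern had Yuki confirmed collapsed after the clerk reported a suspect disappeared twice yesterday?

In A, the wh-phrase is extracted from inside an adjunct island (introduced by "after"), which blocks movement.
In B, the extraction path crosses only that-complement boundaries, which are transparent.
So B is grammatical.

B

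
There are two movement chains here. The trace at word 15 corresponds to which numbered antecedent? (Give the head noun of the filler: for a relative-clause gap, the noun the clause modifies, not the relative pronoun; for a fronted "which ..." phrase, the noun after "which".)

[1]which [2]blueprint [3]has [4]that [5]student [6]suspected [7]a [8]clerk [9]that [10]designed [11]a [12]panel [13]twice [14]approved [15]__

The marked gap is the direct object of "approved".
Its filler is the fronted wh-phrase "which blueprint", at word 2.
(The other dependency links word 8 to a gap after word 9.)

2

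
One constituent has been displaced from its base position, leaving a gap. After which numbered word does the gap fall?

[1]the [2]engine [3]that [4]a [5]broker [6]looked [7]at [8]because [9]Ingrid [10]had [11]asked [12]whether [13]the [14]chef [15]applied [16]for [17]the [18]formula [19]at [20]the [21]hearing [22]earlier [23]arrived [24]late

The displaced element is "the engine" (word 2).
It functions as the object of the preposition "at" of "looked", so the gap sits immediately after word 7 ("at").
Base order: A broker looked at the engine because Ingrid had asked whether the chef applied for the formula at the hearing earlier.

7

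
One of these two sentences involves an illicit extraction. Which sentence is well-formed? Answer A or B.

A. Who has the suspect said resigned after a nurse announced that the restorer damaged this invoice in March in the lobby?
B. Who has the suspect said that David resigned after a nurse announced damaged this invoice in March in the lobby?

A

In B, the wh-phrase is extracted from inside an adjunct island (introduced by "after"), which blocks movement.
In A, the extraction path crosses only that-complement boundaries, which are transparent.
So A is grammatical.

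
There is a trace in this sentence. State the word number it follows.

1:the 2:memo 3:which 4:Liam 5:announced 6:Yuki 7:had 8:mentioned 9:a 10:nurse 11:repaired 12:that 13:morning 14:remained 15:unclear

The displaced element is "the memo" (word 2).
It is linked across 2 clause boundaries (Ø → Ø).
It functions as the direct object of "repaired", so the gap sits immediately after word 11 ("repaired").
Base order: Liam announced Yuki had mentioned a nurse repaired the memo that morning.

11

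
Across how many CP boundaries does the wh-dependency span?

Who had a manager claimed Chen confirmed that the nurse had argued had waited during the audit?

3

"who" is extracted from the subject of "waited".
Boundaries crossed, outermost first: [Ø], [that], [Ø] — 3 in total.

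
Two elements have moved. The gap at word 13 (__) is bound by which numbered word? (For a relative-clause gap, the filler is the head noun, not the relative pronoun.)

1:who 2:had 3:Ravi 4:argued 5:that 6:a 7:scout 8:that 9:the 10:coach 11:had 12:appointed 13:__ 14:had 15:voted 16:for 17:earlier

The marked gap is inside the relative clause, the direct object of "appointed".
Its filler is the head noun "scout" (via "that"), at word 7.
(The other dependency links word 1 to a gap after word 16.)

7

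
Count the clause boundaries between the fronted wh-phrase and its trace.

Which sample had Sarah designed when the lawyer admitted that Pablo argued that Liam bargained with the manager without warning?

0

"which sample" originates inside the matrix clause — no clause boundary is crossed.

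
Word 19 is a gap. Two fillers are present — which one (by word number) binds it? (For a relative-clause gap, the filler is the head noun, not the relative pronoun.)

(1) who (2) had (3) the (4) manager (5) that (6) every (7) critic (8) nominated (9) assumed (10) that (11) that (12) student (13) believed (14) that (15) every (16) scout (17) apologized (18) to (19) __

1

The marked gap is the object of the preposition "to" of "apologized".
Its filler is the fronted wh-phrase "who", at word 1.
(The other dependency links word 4 to a gap after word 8.)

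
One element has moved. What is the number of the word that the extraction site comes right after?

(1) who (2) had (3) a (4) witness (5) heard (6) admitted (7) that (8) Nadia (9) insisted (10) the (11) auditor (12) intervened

The displaced element is "who" (word 1).
It is linked across 1 clause boundary (Ø).
It functions as the subject of "admitted", so the gap sits immediately after word 5 ("heard").
Base order: A witness had heard that who admitted that Nadia insisted the auditor intervened.

5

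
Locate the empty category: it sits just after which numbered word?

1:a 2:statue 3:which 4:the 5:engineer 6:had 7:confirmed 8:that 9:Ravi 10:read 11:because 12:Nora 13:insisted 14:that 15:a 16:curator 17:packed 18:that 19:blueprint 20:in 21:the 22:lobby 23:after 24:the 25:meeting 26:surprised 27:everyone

10

The displaced element is "a statue" (word 2).
It is linked across 1 clause boundary (that).
It functions as the direct object of "read", so the gap sits immediately after word 10 ("read").
Base order: The engineer had confirmed that Ravi read a statue because Nora insisted that a curator packed that blueprint in the lobby after the meeting.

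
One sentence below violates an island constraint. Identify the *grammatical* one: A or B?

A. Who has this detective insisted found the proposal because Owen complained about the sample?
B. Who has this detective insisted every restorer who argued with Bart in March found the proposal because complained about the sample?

A

In B, the wh-phrase is extracted from inside an adjunct island (introduced by "because"), which blocks movement.
In A, the extraction path crosses only that-complement boundaries, which are transparent.
So A is grammatical.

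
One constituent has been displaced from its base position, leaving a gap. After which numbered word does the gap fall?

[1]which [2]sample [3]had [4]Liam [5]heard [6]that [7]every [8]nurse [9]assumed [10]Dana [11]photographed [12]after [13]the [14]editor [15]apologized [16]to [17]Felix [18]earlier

The displaced element is "which sample" (word 2).
It is linked across 2 clause boundaries (that → Ø).
It functions as the direct object of "photographed", so the gap sits immediately after word 11 ("photographed").
Base order: Liam had heard that every nurse assumed Dana photographed which sample after the editor apologized to Felix earlier.

11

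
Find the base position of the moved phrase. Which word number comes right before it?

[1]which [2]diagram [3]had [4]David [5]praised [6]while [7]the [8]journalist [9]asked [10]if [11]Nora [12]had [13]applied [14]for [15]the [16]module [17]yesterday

5

The displaced element is "which diagram" (word 2).
It functions as the direct object of "praised", so the gap sits immediately after word 5 ("praised").
Base order: David had praised which diagram while the journalist asked if Nora had applied for the module yesterday.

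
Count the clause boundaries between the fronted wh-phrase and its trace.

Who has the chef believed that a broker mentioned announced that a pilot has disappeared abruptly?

"who" is extracted from the subject of "announced".
Boundaries crossed, outermost first: [that], [Ø] — 2 in total.

2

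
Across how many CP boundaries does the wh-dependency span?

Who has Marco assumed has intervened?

"who" is extracted from the subject of "intervened".
Boundaries crossed, outermost first: [Ø] — 1 in total.

1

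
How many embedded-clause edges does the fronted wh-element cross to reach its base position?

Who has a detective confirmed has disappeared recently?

1

"who" is extracted from the subject of "disappeared".
Boundaries crossed, outermost first: [Ø] — 1 in total.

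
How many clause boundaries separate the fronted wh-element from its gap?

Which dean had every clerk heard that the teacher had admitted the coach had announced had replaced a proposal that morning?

3

"which dean" is extracted from the subject of "replaced".
Boundaries crossed, outermost first: [that], [Ø], [Ø] — 3 in total.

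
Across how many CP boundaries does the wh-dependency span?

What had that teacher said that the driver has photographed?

1

"what" is extracted from the object of "photographed".
Boundaries crossed, outermost first: [that] — 1 in total.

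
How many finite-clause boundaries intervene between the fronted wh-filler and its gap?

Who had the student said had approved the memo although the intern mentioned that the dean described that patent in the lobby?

"who" is extracted from the subject of "approved".
Boundaries crossed, outermost first: [Ø] — 1 in total.

1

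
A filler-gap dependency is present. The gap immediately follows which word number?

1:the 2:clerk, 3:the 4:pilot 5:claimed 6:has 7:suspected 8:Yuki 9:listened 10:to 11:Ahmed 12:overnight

5

The displaced element is "the clerk" (word 2).
It is linked across 1 clause boundary (Ø).
It functions as the subject of "suspected", so the gap sits immediately after word 5 ("claimed").
Base order: The pilot claimed the clerk has suspected Yuki listened to Ahmed overnight.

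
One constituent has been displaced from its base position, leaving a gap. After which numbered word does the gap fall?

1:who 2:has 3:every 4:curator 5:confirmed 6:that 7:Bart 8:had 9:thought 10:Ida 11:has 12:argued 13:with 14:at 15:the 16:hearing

13

The displaced element is "who" (word 1).
It is linked across 2 clause boundaries (that → Ø).
It functions as the object of the preposition "with" of "argued", so the gap sits immediately after word 13 ("with").
Base order: Every curator has confirmed that Bart had thought Ida has argued with who at the hearing.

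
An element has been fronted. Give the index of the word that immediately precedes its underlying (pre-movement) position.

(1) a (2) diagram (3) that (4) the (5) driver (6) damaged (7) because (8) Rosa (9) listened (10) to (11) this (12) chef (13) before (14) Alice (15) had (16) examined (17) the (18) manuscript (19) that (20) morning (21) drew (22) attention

6

The displaced element is "a diagram" (word 2).
It functions as the direct object of "damaged", so the gap sits immediately after word 6 ("damaged").
Base order: The driver damaged a diagram because Rosa listened to this chef before Alice had examined the manuscript that morning.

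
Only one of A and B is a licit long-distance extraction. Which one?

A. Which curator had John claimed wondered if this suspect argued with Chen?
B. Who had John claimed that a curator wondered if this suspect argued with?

A

In B, the wh-phrase is extracted from inside a wh-island (introduced by "if"), which blocks movement.
In A, the extraction path crosses only that-complement boundaries, which are transparent.
So A is grammatical.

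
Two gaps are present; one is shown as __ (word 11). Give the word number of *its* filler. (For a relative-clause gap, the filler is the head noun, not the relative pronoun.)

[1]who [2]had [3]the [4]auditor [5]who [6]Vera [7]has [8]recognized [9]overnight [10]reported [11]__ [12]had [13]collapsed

1

The marked gap is the subject of "collapsed".
Its filler is the fronted wh-phrase "who", at word 1.
(The other dependency links word 4 to a gap after word 8.)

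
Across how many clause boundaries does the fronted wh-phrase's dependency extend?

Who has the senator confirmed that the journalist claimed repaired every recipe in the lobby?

2

"who" is extracted from the subject of "repaired".
Boundaries crossed, outermost first: [that], [Ø] — 2 in total.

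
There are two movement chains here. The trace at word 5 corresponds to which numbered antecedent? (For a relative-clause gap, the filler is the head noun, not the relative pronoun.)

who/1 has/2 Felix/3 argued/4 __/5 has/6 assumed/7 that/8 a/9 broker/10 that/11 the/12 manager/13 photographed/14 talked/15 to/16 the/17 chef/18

1

The marked gap is the subject of "assumed".
Its filler is the fronted wh-phrase "who", at word 1.
(The other dependency links word 10 to a gap after word 14.)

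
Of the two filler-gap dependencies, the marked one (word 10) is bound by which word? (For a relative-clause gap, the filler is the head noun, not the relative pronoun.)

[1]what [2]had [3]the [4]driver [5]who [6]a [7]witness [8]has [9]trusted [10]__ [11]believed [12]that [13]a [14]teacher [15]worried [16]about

4

The marked gap is inside the relative clause, the direct object of "trusted".
Its filler is the head noun "driver" (via "who"), at word 4.
(The other dependency links word 1 to a gap after word 16.)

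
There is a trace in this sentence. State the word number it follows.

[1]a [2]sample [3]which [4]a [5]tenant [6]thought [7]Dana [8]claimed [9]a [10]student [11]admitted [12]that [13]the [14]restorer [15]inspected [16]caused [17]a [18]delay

The displaced element is "a sample" (word 2).
It is linked across 3 clause boundaries (Ø → Ø → that).
It functions as the direct object of "inspected", so the gap sits immediately after word 15 ("inspected").
Base order: A tenant thought Dana claimed a student admitted that the restorer inspected a sample.

15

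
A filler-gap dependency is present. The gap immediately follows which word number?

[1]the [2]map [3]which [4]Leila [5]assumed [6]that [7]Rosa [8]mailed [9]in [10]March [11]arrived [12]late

The displaced element is "the map" (word 2).
It is linked across 1 clause boundary (that).
It functions as the direct object of "mailed", so the gap sits immediately after word 8 ("mailed").
Base order: Leila assumed that Rosa mailed the map in March.

8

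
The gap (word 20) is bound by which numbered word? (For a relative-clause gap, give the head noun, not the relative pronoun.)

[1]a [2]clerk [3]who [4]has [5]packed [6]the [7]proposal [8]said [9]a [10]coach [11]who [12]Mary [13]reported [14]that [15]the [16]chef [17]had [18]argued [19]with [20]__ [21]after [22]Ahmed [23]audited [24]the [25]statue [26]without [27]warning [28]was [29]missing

10

The gap at 20 is the prepositional object of "argued", inside a relative clause.
The relative pronoun is "who" (word 11); it is bound by the head noun immediately before it.
Its filler is the head noun "coach", at word 10.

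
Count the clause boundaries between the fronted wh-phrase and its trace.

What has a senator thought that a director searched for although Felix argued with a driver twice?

1

"what" is extracted from the PP object of "searched".
Boundaries crossed, outermost first: [that] — 1 in total.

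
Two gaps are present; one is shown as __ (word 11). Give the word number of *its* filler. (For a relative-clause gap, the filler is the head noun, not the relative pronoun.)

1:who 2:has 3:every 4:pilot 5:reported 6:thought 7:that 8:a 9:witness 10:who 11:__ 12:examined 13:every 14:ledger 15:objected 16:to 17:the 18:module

The marked gap is inside the relative clause, the subject of "examined".
Its filler is the head noun "witness" (via "who"), at word 9.
(The other dependency links word 1 to a gap after word 5.)

9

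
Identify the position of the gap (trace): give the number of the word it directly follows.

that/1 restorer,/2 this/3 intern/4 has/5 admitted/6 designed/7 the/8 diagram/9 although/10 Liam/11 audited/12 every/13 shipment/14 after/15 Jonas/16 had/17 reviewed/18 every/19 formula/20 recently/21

6

The displaced element is "that restorer" (word 2).
It is linked across 1 clause boundary (Ø).
It functions as the subject of "designed", so the gap sits immediately after word 6 ("admitted").
Base order: This intern has admitted that that restorer designed the diagram although Liam audited every shipment after Jonas had reviewed every formula recently.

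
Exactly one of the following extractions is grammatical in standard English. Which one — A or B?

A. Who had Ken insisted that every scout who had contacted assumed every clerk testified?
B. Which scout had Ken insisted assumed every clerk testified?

In A, the wh-phrase is extracted from inside a complex-NP island (relative clause) (introduced by "who"), which blocks movement.
In B, the extraction path crosses only that-complement boundaries, which are transparent.
So B is grammatical.

B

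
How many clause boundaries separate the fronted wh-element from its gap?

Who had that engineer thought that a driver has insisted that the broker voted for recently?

"who" is extracted from the PP object of "voted".
Boundaries crossed, outermost first: [that], [that] — 2 in total.

2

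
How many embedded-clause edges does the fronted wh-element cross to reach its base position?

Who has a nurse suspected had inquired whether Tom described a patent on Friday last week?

"who" is extracted from the subject of "inquired".
Boundaries crossed, outermost first: [Ø] — 1 in total.

1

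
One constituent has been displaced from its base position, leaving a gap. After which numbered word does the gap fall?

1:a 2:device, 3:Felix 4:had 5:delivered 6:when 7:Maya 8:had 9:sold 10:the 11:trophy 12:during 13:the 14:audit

5

The displaced element is "a device" (word 2).
It functions as the direct object of "delivered", so the gap sits immediately after word 5 ("delivered").
Base order: Felix had delivered a device when Maya had sold the trophy during the audit.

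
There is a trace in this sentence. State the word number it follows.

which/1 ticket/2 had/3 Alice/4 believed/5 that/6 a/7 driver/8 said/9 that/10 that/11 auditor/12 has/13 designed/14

The displaced element is "which ticket" (word 2).
It is linked across 2 clause boundaries (that → that).
It functions as the direct object of "designed", so the gap sits immediately after word 14 ("designed").
Base order: Alice had believed that a driver said that that auditor has designed which ticket.

14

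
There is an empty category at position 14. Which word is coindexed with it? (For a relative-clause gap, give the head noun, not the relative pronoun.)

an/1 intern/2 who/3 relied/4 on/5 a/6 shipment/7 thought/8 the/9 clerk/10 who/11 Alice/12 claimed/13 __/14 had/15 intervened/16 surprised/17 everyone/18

The gap at 14 is the subject of "intervened", inside a relative clause.
The relative pronoun is "who" (word 11); it is bound by the head noun immediately before it.
Its filler is the head noun "clerk", at word 10.

10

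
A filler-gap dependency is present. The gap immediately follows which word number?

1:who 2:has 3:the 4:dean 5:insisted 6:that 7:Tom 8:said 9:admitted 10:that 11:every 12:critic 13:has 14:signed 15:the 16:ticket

The displaced element is "who" (word 1).
It is linked across 2 clause boundaries (that → Ø).
It functions as the subject of "admitted", so the gap sits immediately after word 8 ("said").
Base order: The dean has insisted that Tom said that who admitted that every critic has signed the ticket.

8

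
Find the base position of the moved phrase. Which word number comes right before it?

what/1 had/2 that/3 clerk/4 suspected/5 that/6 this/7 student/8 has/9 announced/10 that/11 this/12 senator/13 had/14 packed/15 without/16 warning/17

The displaced element is "what" (word 1).
It is linked across 2 clause boundaries (that → that).
It functions as the direct object of "packed", so the gap sits immediately after word 15 ("packed").
Base order: That clerk had suspected that this student has announced that this senator had packed what without warning.

15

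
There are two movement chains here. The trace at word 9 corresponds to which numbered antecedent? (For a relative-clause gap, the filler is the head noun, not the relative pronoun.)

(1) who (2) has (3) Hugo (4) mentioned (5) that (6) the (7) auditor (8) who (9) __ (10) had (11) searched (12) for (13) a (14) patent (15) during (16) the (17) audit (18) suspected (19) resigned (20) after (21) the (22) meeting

The marked gap is inside the relative clause, the subject of "searched".
Its filler is the head noun "auditor" (via "who"), at word 7.
(The other dependency links word 1 to a gap after word 18.)

7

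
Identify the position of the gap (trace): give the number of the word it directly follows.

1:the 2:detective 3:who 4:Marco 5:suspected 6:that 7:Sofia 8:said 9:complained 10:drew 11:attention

8

The displaced element is "the detective" (word 2).
It is linked across 2 clause boundaries (that → Ø).
It functions as the subject of "complained", so the gap sits immediately after word 8 ("said").
Base order: Marco suspected that Sofia said the detective complained.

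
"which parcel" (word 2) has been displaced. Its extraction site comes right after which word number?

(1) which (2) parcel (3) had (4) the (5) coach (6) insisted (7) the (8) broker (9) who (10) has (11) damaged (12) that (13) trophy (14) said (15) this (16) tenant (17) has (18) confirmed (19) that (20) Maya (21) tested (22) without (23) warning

The displaced element is "which parcel" (word 2).
It is linked across 3 clause boundaries (Ø → Ø → that).
It functions as the direct object of "tested", so the gap sits immediately after word 21 ("tested").
Base order: The coach had insisted the broker who has damaged that trophy said this tenant has confirmed that Maya tested which parcel without warning.

21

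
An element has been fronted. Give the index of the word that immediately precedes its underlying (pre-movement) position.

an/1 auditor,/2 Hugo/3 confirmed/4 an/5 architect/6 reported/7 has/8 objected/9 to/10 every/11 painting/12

7

The displaced element is "an auditor" (word 2).
It is linked across 2 clause boundaries (Ø → Ø).
It functions as the subject of "objected", so the gap sits immediately after word 7 ("reported").
Base order: Hugo confirmed an architect reported that an auditor has objected to every painting.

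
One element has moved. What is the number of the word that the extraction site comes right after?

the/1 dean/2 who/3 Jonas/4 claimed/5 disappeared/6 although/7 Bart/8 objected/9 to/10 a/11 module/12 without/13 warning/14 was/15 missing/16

The displaced element is "the dean" (word 2).
It is linked across 1 clause boundary (Ø).
It functions as the subject of "disappeared", so the gap sits immediately after word 5 ("claimed").
Base order: Jonas claimed that the dean disappeared although Bart objected to a module without warning.

5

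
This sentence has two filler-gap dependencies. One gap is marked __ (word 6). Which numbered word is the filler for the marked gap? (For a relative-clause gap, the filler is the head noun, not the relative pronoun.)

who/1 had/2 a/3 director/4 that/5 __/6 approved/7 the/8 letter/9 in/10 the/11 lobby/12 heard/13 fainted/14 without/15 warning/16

The marked gap is inside the relative clause, the subject of "approved".
Its filler is the head noun "director" (via "that"), at word 4.
(The other dependency links word 1 to a gap after word 13.)

4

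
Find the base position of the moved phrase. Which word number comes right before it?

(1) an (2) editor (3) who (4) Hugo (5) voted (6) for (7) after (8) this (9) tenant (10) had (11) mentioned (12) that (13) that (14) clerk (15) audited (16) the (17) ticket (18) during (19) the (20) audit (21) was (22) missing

The displaced element is "an editor" (word 2).
It functions as the object of the preposition "for" of "voted", so the gap sits immediately after word 6 ("for").
Base order: Hugo voted for an editor after this tenant had mentioned that that clerk audited the ticket during the audit.

6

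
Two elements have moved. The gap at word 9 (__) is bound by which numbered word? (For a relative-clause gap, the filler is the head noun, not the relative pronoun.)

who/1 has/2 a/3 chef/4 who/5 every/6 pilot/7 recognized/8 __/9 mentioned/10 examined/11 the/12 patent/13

The marked gap is inside the relative clause, the direct object of "recognized".
Its filler is the head noun "chef" (via "who"), at word 4.
(The other dependency links word 1 to a gap after word 10.)

4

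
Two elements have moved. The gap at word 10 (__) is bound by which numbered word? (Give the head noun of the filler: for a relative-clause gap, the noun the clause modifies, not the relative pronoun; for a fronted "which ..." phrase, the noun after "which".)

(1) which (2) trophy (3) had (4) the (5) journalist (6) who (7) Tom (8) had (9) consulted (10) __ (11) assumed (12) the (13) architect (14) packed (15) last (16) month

The marked gap is inside the relative clause, the direct object of "consulted".
Its filler is the head noun "journalist" (via "who"), at word 5.
(The other dependency links word 2 to a gap after word 14.)

5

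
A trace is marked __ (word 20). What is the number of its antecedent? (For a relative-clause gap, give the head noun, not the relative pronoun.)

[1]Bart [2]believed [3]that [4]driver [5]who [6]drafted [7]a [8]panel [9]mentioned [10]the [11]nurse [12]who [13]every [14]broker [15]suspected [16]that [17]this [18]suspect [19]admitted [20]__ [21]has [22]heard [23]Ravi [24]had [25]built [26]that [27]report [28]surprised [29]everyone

The gap at 20 is the subject of "heard", inside a relative clause.
The relative pronoun is "who" (word 12); it is bound by the head noun immediately before it.
Its filler is the head noun "nurse", at word 11.

11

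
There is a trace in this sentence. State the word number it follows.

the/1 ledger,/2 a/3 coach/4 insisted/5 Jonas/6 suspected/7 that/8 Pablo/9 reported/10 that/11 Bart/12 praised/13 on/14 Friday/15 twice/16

The displaced element is "the ledger" (word 2).
It is linked across 3 clause boundaries (Ø → that → that).
It functions as the direct object of "praised", so the gap sits immediately after word 13 ("praised").
Base order: A coach insisted Jonas suspected that Pablo reported that Bart praised the ledger on Friday twice.

13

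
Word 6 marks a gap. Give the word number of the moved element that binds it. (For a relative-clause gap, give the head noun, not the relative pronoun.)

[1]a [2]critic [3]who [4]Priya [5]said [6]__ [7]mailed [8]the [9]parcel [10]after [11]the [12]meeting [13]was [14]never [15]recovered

2

The gap at 6 is the subject of "mailed", inside a relative clause.
The relative pronoun is "who" (word 3); it is bound by the head noun immediately before it.
Its filler is the head noun "critic", at word 2.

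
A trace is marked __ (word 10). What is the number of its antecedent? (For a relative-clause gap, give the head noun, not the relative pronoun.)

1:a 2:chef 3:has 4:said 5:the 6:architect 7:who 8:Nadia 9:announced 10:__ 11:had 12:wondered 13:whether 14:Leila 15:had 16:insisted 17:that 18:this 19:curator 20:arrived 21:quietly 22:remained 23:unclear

The gap at 10 is the subject of "wondered", inside a relative clause.
The relative pronoun is "who" (word 7); it is bound by the head noun immediately before it.
Its filler is the head noun "architect", at word 6.

6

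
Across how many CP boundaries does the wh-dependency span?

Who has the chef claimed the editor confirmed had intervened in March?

2

"who" is extracted from the subject of "intervened".
Boundaries crossed, outermost first: [Ø], [Ø] — 2 in total.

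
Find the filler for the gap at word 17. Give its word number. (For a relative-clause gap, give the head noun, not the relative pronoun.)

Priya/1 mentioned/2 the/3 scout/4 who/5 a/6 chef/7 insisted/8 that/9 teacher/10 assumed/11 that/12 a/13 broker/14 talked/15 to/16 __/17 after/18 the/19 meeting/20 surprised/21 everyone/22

The gap at 17 is the prepositional object of "talked", inside a relative clause.
The relative pronoun is "who" (word 5); it is bound by the head noun immediately before it.
Its filler is the head noun "scout", at word 4.

4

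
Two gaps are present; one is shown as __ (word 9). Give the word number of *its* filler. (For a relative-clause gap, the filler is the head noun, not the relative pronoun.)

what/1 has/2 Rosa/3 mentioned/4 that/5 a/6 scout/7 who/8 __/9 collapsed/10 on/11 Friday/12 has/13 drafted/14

The marked gap is inside the relative clause, the subject of "collapsed".
Its filler is the head noun "scout" (via "who"), at word 7.
(The other dependency links word 1 to a gap after word 14.)

7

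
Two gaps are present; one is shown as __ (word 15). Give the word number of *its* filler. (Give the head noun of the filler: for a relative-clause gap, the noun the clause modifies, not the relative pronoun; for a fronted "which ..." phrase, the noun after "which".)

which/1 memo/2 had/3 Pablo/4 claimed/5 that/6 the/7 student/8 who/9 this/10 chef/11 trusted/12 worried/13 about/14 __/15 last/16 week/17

2

The marked gap is the object of the preposition "about" of "worried".
Its filler is the fronted wh-phrase "which memo", at word 2.
(The other dependency links word 8 to a gap after word 12.)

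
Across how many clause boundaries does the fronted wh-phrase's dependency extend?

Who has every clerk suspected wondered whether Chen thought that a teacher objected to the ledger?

"who" is extracted from the subject of "wondered".
Boundaries crossed, outermost first: [Ø] — 1 in total.

1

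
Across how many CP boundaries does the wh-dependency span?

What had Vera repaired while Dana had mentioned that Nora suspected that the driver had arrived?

0

"what" originates inside the matrix clause — no clause boundary is crossed.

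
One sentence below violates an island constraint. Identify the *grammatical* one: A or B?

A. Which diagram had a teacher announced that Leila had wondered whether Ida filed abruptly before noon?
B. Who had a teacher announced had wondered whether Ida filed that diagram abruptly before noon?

B

In A, the wh-phrase is extracted from inside a wh-island (introduced by "whether"), which blocks movement.
In B, the extraction path crosses only that-complement boundaries, which are transparent.
So B is grammatical.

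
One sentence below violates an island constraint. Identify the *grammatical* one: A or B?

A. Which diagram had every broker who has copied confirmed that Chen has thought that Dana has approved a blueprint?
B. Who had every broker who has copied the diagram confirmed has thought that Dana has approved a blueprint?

B

In A, the wh-phrase is extracted from inside a complex-NP island (relative clause) (introduced by "who"), which blocks movement.
In B, the extraction path crosses only that-complement boundaries, which are transparent.
So B is grammatical.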